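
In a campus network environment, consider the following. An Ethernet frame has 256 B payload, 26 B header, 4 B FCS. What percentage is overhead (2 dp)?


Given: payload = 256 B, header = 26 B, trailer = 4 B
Overhead bytes = header + trailer = 26 + 4 = 30
Total frame = payload + overhead = 256 + 30 = 286
Overhead % = 30 / 286 * 100 = 10.4895% -> 10.49% (2 dp)

10.49


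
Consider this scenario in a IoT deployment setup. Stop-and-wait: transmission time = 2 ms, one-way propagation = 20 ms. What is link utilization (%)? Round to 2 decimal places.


Given: Ttrans = 2 ms, Tprop = 20 ms
RTT = 2 * Tprop = 2 * 20 = 40 ms
U = Ttrans / (Ttrans + RTT)
U = 2 / (2 + 40)
U = 2 / 42 = 0.047619
U% = 4.76%

4.76


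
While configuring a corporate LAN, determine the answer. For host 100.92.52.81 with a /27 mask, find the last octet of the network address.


Given: IP = 100.92.52.81, prefix = /27
Subnet mask = 255.255.255.224
Last octet of IP: 81
Last octet of mask: 224
Network last octet = 81 AND 224 = 64

64


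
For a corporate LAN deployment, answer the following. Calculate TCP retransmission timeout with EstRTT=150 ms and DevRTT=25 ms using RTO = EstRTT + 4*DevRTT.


Given: EstRTT = 150 ms, DevRTT = 25 ms
Timeout = EstRTT + 4 * DevRTT
4 * DevRTT = 4 * 25 = 100
Timeout = 150 + 100 = 250 ms

250


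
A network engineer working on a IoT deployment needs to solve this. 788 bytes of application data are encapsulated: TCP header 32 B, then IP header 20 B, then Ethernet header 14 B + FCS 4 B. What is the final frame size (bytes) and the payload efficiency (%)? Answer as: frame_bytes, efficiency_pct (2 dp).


TCP segment = 788 + 32 = 820 B
IP packet = 820 + 20 = 840 B
Ethernet frame = 840 + 14 + 4 = 858 B
Efficiency = app / frame = 788 / 858 = 0.918415 = 91.8415% -> 91.84% (2 dp)

858, 91.84


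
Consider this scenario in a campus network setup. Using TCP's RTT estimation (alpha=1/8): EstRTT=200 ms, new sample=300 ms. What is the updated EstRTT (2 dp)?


Given: EstRTT = 200 ms, SampleRTT = 300 ms, alpha = 1/8
New EstRTT = (1 - alpha) * EstRTT + alpha * SampleRTT
(7/8) * 200 = 175
(1/8) * 300 = 37.5
New EstRTT = 175 + 37.5 = 212.5 ms -> 212.50 ms (2 dp)

212.50


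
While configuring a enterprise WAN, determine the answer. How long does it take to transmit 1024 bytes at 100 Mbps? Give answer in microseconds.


Given: packet = 1024 bytes, bandwidth = 100 Mbps
Packet in bits = 1024 * 8 = 8192 bits
Bandwidth = 100 * 10^6 = 100000000 bps
Time = 8192 / 100000000 seconds
Time in us = 8192 * 10^6 / 100000000 = 81.92

81.92


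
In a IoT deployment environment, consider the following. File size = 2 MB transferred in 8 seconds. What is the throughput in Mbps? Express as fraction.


Given: file = 2 MB, time = 8 s
File in Mb = 2 * 8 = 16 Mb
Throughput = 16 / 8 Mbps
Throughput = 2 Mbps

2


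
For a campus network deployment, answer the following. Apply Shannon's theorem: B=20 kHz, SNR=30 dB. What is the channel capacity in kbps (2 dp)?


Given: B = 20 kHz, SNR = 30 dB
SNR linear = 10^(30/10) = 1000
1 + SNR = 1001
log2(1001) = 9.9672262588
C = 20 * 1000 * 9.9672262588 = 199344.5252 bps
C = 199.344525 kbps -> 199.34 kbps (2 dp)

199.34


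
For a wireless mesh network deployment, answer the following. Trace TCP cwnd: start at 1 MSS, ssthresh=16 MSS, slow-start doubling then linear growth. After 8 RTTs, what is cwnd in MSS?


RTT 0: cwnd = 1 MSS (initial)
RTT 1: cwnd = 2 MSS (slow start, doubled)
RTT 2: cwnd = 4 MSS (slow start, doubled)
RTT 3: cwnd = 8 MSS (slow start, doubled)
RTT 4: cwnd = 16 MSS (slow start, doubled)
RTT 5: cwnd = 17 MSS (congestion avoidance, +1)
RTT 6: cwnd = 18 MSS (congestion avoidance, +1)
RTT 7: cwnd = 19 MSS (congestion avoidance, +1)
RTT 8: cwnd = 20 MSS (congestion avoidance, +1)

20


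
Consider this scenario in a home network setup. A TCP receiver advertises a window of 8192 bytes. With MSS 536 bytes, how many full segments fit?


Given: RWND = 8192 bytes, MSS = 536 bytes
Full segments = floor(RWND / MSS)
Full segments = floor(8192 / 536)
Full segments = floor(15.2836) = 15

15


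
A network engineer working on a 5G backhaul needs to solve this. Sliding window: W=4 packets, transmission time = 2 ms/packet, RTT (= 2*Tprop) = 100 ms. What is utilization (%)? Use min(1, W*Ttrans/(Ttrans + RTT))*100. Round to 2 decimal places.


Given: W = 4, Ttrans = 2 ms, RTT = 100 ms (= 2 * Tprop, Tprop = 50 ms)
Cycle time = Ttrans + RTT = 2 + 100 = 102 ms (first packet sent until its ACK returns)
W * Ttrans = 4 * 2 = 8 ms of sending per cycle
W * Ttrans / (Ttrans + RTT) = 8 / 102 = 0.078431
U = min(1, 0.078431) = 0.078431
U% = 7.84%

7.84


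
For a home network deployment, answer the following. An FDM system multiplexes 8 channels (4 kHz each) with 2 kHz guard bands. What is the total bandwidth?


Given: 8 channels, 4 kHz each, guard = 2 kHz
Channel bandwidth = 8 * 4 = 32 kHz
Guard bands = 7 gaps * 2 kHz = 14 kHz
Total = 32 + 14 = 46 kHz

46


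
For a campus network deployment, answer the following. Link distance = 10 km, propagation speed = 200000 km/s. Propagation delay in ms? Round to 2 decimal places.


Given: distance = 10 km, speed = 200000 km/s
Delay = distance / speed = 10 / 200000 seconds
Delay in ms = 10 * 1000 / 200000
Delay = 0.0500 ms
Rounded to 2 dp = 0.05 ms

0.05


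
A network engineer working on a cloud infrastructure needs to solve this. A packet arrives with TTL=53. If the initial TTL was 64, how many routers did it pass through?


Given: initial TTL = 64, received TTL = 53
Hops = initial TTL - received TTL
Hops = 64 - 53 = 11

11


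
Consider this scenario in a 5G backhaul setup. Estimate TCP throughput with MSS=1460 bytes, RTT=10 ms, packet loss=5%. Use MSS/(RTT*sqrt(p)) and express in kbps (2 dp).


Given: MSS = 1460 bytes, RTT = 10 ms, loss = 5%
RTT in seconds = 10 / 1000 = 0.01
Loss rate = 5% = 0.05
sqrt(loss) = sqrt(0.05) = 0.223606797750
Throughput (bytes/s) = 1460 / (0.01 * 0.223606797750) = 652931.8494
Throughput (kbps) = 652931.8494 * 8 / 1000 = 5223.454795 -> 5223.45 kbps (2 dp)

5223.45


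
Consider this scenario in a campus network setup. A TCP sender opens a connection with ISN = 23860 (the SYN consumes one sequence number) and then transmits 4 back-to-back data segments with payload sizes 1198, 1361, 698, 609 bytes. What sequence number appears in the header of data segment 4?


The SYN occupies sequence number ISN = 23860, so the first data byte is ISN + 1 = 23861.
SEQ of data segment i = (ISN + 1) + sum of payload sizes of segments 1..i-1.
Segment 1: SEQ = 23861, payload = 1198 bytes
Segment 2: SEQ = 25059, payload = 1361 bytes
Segment 3: SEQ = 26420, payload = 698 bytes
Segment 4: SEQ = 27118, payload = 609 bytes
SEQ of segment 4 = 23861 + 1198 + 1361 + 698 = 27118

27118


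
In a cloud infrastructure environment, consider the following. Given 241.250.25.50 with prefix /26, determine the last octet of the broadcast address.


Given: IP = 241.250.25.50, prefix = /26
Host bits = 32 - 26 = 6
Network last octet = 50 AND mask = 0
Host part size = 2^6 - 1 = 63
Broadcast last octet = 0 OR 63 = 63

63


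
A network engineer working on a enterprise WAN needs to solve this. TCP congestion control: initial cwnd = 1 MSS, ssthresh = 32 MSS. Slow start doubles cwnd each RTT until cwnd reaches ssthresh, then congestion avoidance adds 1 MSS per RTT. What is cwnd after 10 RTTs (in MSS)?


RTT 0: cwnd = 1 MSS (initial)
RTT 1: cwnd = 2 MSS (slow start, doubled)
RTT 2: cwnd = 4 MSS (slow start, doubled)
RTT 3: cwnd = 8 MSS (slow start, doubled)
RTT 4: cwnd = 16 MSS (slow start, doubled)
RTT 5: cwnd = 32 MSS (slow start, doubled)
RTT 6: cwnd = 33 MSS (congestion avoidance, +1)
RTT 7: cwnd = 34 MSS (congestion avoidance, +1)
RTT 8: cwnd = 35 MSS (congestion avoidance, +1)
RTT 9: cwnd = 36 MSS (congestion avoidance, +1)
RTT 10: cwnd = 37 MSS (congestion avoidance, +1)

37


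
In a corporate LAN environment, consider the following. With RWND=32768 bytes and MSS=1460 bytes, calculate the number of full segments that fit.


Given: RWND = 32768 bytes, MSS = 1460 bytes
Full segments = floor(RWND / MSS)
Full segments = floor(32768 / 1460)
Full segments = floor(22.4438) = 22

22


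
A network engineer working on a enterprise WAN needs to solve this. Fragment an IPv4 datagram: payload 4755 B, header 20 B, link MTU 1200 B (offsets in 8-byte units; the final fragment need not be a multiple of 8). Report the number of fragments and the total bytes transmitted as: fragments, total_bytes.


Max data per non-final fragment = floor((MTU - header)/8)*8 = floor((1200 - 20)/8)*8 = floor(1180/8)*8 = 1176 B
Final fragment needs no 8-byte alignment: it can carry up to MTU - header = 1180 B
Non-final fragments needed = ceil((payload - 1180) / 1176) = ceil(3575/1176) = ceil(3.0400) = 4
Number of fragments = 4 + 1 = 5
Fragment sizes (data): 4 * 1176 B + 51 B (last, 51 <= 1180 OK)
Total bytes sent = payload + n_frags * header = 4755 + 5*20 = 4755 + 100 = 4855 B

5, 4855


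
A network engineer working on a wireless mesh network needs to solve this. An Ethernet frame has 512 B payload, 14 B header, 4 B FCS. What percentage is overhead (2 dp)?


Given: payload = 512 B, header = 14 B, trailer = 4 B
Overhead bytes = header + trailer = 14 + 4 = 18
Total frame = payload + overhead = 512 + 18 = 530
Overhead % = 18 / 530 * 100 = 3.3962% -> 3.40% (2 dp)

3.40


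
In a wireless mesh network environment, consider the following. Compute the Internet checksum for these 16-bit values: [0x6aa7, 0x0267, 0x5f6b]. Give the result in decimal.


Given words: [0x6aa7, 0x0267, 0x5f6b]
Step 1: Sum all words
Raw sum = 27303 + 615 + 24427 = 52345
One's complement = ~52345 & 0xFFFF = 13190

13190


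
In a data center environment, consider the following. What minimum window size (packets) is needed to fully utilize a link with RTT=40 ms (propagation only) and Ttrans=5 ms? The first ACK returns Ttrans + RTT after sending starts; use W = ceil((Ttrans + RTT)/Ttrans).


Given: Ttrans = 5 ms, RTT = 40 ms (= 2 * Tprop, Tprop = 20 ms)
Time until first ACK returns = Ttrans + RTT = 5 + 40 = 45 ms
Need W * Ttrans >= Ttrans + RTT  ->  W >= (Ttrans + RTT) / Ttrans
(Ttrans + RTT) / Ttrans = 45 / 5 = 9
W_min = ceil(9) = 9

9


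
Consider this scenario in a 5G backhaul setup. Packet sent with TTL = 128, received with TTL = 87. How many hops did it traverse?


Given: initial TTL = 128, received TTL = 87
Hops = initial TTL - received TTL
Hops = 128 - 87 = 41

41


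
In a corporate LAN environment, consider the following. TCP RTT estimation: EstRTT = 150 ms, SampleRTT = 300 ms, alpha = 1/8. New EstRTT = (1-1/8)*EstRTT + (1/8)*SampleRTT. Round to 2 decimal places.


Given: EstRTT = 150 ms, SampleRTT = 300 ms, alpha = 1/8
New EstRTT = (1 - alpha) * EstRTT + alpha * SampleRTT
(7/8) * 150 = 131.25
(1/8) * 300 = 37.5
New EstRTT = 131.25 + 37.5 = 168.75 ms -> 168.75 ms (2 dp)

168.75


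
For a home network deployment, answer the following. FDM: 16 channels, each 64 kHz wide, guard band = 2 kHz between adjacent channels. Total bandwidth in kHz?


Given: 16 channels, 64 kHz each, guard = 2 kHz
Channel bandwidth = 16 * 64 = 1024 kHz
Guard bands = 15 gaps * 2 kHz = 30 kHz
Total = 1024 + 30 = 1054 kHz

1054


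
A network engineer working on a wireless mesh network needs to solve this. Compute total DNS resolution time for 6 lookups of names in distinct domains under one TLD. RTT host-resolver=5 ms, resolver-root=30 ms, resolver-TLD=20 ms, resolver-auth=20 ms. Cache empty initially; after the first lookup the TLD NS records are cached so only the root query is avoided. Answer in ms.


Lookup 1 (cold cache): local + root + TLD + auth = 5 + 30 + 20 + 20 = 75 ms
Lookups 2..6 (TLD NS cached -> skip root; new domain -> still ask TLD and auth): local + TLD + auth = 5 + 20 + 20 = 45 ms each
Remaining 5 lookups: 5 * 45 = 225 ms
Total = 75 + 225 = 300 ms

300


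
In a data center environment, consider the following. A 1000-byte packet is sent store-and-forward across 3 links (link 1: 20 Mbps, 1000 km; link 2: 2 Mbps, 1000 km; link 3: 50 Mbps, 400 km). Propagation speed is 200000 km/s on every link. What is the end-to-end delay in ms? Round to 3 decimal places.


Packet = 1000 bytes = 8000 bits. Store-and-forward: sum (t_trans + t_prop) per link.
Link 1: t_trans = 8000/(20*10^6) s = 0.4000 ms; t_prop = 1000/200000 s = 5.0000 ms; subtotal = 5.4000 ms
Link 2: t_trans = 8000/(2*10^6) s = 4.0000 ms; t_prop = 1000/200000 s = 5.0000 ms; subtotal = 9.0000 ms
Link 3: t_trans = 8000/(50*10^6) s = 0.1600 ms; t_prop = 400/200000 s = 2.0000 ms; subtotal = 2.1600 ms
End-to-end = 5.4000 + 9.0000 + 2.1600 = 16.5600 ms -> 16.560 ms (3 dp)

16.560


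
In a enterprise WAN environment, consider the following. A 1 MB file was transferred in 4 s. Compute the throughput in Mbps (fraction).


Given: file = 1 MB, time = 4 s
File in Mb = 1 * 8 = 8 Mb
Throughput = 8 / 4 Mbps
Throughput = 2 Mbps

2


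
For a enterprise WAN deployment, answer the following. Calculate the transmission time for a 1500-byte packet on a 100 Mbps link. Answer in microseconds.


Given: packet = 1500 bytes, bandwidth = 100 Mbps
Packet in bits = 1500 * 8 = 12000 bits
Bandwidth = 100 * 10^6 = 100000000 bps
Time = 12000 / 100000000 seconds
Time in us = 12000 * 10^6 / 100000000 = 120

120


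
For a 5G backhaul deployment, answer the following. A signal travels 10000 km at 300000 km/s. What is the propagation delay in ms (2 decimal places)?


Given: distance = 10000 km, speed = 300000 km/s
Delay = distance / speed = 10000 / 300000 seconds
Delay in ms = 10000 * 1000 / 300000
Delay = 33.3333 ms
Rounded to 2 dp = 33.33 ms

33.33


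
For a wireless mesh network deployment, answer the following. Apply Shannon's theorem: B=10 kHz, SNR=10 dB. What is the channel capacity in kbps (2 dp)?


Given: B = 10 kHz, SNR = 10 dB
SNR linear = 10^(10/10) = 10
1 + SNR = 11
log2(11) = 3.4594316186
C = 10 * 1000 * 3.4594316186 = 34594.3162 bps
C = 34.594316 kbps -> 34.59 kbps (2 dp)

34.59


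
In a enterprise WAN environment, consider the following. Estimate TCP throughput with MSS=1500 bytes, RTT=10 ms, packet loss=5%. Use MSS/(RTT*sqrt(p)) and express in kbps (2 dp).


Given: MSS = 1500 bytes, RTT = 10 ms, loss = 5%
RTT in seconds = 10 / 1000 = 0.01
Loss rate = 5% = 0.05
sqrt(loss) = sqrt(0.05) = 0.223606797750
Throughput (bytes/s) = 1500 / (0.01 * 0.223606797750) = 670820.3932
Throughput (kbps) = 670820.3932 * 8 / 1000 = 5366.563146 -> 5366.56 kbps (2 dp)

5366.56


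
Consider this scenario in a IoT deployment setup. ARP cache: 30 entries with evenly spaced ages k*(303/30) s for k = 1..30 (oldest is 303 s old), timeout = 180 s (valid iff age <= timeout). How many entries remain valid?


Ages are k * 303/30 s for k = 1..30 (spacing = 10.1000 s).
Entry k is valid iff k * 303/30 <= 180 iff k <= 30 * 180 / 303 = 17.8218
n_valid = floor(17.8218) = 17
(n_stale = 30 - 17 = 13)

17


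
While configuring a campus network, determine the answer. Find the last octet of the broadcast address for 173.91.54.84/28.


Given: IP = 173.91.54.84, prefix = /28
Host bits = 32 - 28 = 4
Network last octet = 84 AND mask = 80
Host part size = 2^4 - 1 = 15
Broadcast last octet = 80 OR 15 = 95

95


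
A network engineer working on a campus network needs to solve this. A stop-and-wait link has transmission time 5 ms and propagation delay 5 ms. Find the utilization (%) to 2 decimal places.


Given: Ttrans = 5 ms, Tprop = 5 ms
RTT = 2 * Tprop = 2 * 5 = 10 ms
U = Ttrans / (Ttrans + RTT)
U = 5 / (5 + 10)
U = 5 / 15 = 0.333333
U% = 33.33%

33.33


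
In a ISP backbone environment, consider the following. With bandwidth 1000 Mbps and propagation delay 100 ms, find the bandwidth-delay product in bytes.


Given: bandwidth = 1000 Mbps, delay = 100 ms
BDP in bits = 1000 * 10^6 * 100 / 1000
BDP in bits = 100000000
BDP in bytes = 100000000 / 8 = 12500000

12500000


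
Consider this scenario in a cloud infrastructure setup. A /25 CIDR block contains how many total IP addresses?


Given: CIDR prefix /25
Host bits = 32 - 25 = 7
Total addresses = 2^7 = 128

128


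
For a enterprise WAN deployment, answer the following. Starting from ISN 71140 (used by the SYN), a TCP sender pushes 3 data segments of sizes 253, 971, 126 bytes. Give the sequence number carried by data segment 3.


The SYN occupies sequence number ISN = 71140, so the first data byte is ISN + 1 = 71141.
SEQ of data segment i = (ISN + 1) + sum of payload sizes of segments 1..i-1.
Segment 1: SEQ = 71141, payload = 253 bytes
Segment 2: SEQ = 71394, payload = 971 bytes
Segment 3: SEQ = 72365, payload = 126 bytes
SEQ of segment 3 = 71141 + 253 + 971 = 72365

72365


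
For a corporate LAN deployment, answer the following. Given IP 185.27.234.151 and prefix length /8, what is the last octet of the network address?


Given: IP = 185.27.234.151, prefix = /8
Subnet mask = 255.0.0.0
Last octet of IP: 151
Last octet of mask: 0
Network last octet = 151 AND 0 = 0

0


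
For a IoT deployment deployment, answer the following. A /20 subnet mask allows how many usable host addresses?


Given: subnet mask /20
Host bits = 32 - 20 = 12
Total addresses = 2^12 = 4096
Usable hosts = 4096 - 2 (network + broadcast) = 4094

4094


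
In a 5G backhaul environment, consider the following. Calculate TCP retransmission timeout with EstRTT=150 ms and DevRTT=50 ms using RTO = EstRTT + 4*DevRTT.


Given: EstRTT = 150 ms, DevRTT = 50 ms
Timeout = EstRTT + 4 * DevRTT
4 * DevRTT = 4 * 50 = 200
Timeout = 150 + 200 = 350 ms

350


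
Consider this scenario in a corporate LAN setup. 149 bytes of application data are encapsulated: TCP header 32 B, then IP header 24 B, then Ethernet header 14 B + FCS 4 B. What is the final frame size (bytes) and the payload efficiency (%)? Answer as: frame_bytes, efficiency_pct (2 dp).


TCP segment = 149 + 32 = 181 B
IP packet = 181 + 24 = 205 B
Ethernet frame = 205 + 14 + 4 = 223 B
Efficiency = app / frame = 149 / 223 = 0.668161 = 66.8161% -> 66.82% (2 dp)

223, 66.82


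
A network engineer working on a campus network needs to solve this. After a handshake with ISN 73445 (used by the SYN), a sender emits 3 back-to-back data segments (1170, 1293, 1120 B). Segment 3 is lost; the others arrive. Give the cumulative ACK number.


SYN uses sequence number 73445; first data byte = ISN + 1 = 73446.
Segment 1: SEQ = 73446, len = 1170 B, covers [73446, 74615]
Segment 2: SEQ = 74616, len = 1293 B, covers [74616, 75908]
Segment 3: SEQ = 75909, len = 1120 B, covers [75909, 77028] [LOST]
In-order data received: bytes [73446, 75908] (segments 1..2).
Segment 3 missing -> gap begins at byte 75909.
Cumulative ACK = next expected in-order byte = 73446 + 1170 + 1293 = 75909

75909


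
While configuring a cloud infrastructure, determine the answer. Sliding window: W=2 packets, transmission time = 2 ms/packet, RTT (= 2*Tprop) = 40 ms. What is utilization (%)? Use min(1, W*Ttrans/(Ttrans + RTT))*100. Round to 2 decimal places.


Given: W = 2, Ttrans = 2 ms, RTT = 40 ms (= 2 * Tprop, Tprop = 20 ms)
Cycle time = Ttrans + RTT = 2 + 40 = 42 ms (first packet sent until its ACK returns)
W * Ttrans = 2 * 2 = 4 ms of sending per cycle
W * Ttrans / (Ttrans + RTT) = 4 / 42 = 0.095238
U = min(1, 0.095238) = 0.095238
U% = 9.52%

9.52


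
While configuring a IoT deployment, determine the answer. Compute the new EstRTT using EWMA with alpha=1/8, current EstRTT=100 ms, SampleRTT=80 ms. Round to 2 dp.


Given: EstRTT = 100 ms, SampleRTT = 80 ms, alpha = 1/8
New EstRTT = (1 - alpha) * EstRTT + alpha * SampleRTT
(7/8) * 100 = 87.5
(1/8) * 80 = 10
New EstRTT = 87.5 + 10 = 97.5 ms -> 97.50 ms (2 dp)

97.50


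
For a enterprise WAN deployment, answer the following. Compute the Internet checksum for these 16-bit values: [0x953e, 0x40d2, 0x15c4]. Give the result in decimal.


Given words: [0x953e, 0x40d2, 0x15c4]
Step 1: Sum all words
Raw sum = 38206 + 16594 + 5572 = 60372
One's complement = ~60372 & 0xFFFF = 5163

5163


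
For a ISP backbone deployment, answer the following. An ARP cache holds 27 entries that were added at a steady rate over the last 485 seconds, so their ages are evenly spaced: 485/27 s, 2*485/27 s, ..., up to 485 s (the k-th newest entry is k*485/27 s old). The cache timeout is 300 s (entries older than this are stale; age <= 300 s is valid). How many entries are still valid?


Ages are k * 485/27 s for k = 1..27 (spacing = 17.9630 s).
Entry k is valid iff k * 485/27 <= 300 iff k <= 27 * 300 / 485 = 16.7010
n_valid = floor(16.7010) = 16
(n_stale = 27 - 16 = 11)

16


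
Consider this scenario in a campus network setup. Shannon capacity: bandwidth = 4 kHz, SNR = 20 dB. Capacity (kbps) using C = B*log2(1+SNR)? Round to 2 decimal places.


Given: B = 4 kHz, SNR = 20 dB
SNR linear = 10^(20/10) = 100
1 + SNR = 101
log2(101) = 6.6582114828
C = 4 * 1000 * 6.6582114828 = 26632.8459 bps
C = 26.632846 kbps -> 26.63 kbps (2 dp)

26.63


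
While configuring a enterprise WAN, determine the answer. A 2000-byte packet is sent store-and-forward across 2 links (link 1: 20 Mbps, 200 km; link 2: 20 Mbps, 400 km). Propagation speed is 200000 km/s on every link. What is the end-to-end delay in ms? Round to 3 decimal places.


Packet = 2000 bytes = 16000 bits. Store-and-forward: sum (t_trans + t_prop) per link.
Link 1: t_trans = 16000/(20*10^6) s = 0.8000 ms; t_prop = 200/200000 s = 1.0000 ms; subtotal = 1.8000 ms
Link 2: t_trans = 16000/(20*10^6) s = 0.8000 ms; t_prop = 400/200000 s = 2.0000 ms; subtotal = 2.8000 ms
End-to-end = 1.8000 + 2.8000 = 4.6000 ms -> 4.600 ms (3 dp)

4.600


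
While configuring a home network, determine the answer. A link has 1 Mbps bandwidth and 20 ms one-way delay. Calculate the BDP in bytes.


Given: bandwidth = 1 Mbps, delay = 20 ms
BDP in bits = 1 * 10^6 * 20 / 1000
BDP in bits = 20000
BDP in bytes = 20000 / 8 = 2500

2500


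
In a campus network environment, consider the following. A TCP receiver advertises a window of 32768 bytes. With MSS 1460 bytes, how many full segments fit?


Given: RWND = 32768 bytes, MSS = 1460 bytes
Full segments = floor(RWND / MSS)
Full segments = floor(32768 / 1460)
Full segments = floor(22.4438) = 22

22


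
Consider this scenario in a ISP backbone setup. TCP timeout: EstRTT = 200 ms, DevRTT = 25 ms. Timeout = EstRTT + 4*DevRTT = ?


Given: EstRTT = 200 ms, DevRTT = 25 ms
Timeout = EstRTT + 4 * DevRTT
4 * DevRTT = 4 * 25 = 100
Timeout = 200 + 100 = 300 ms

300


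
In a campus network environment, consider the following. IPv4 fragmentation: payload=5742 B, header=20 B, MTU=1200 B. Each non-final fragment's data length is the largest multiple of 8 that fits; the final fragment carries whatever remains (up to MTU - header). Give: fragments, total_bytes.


Max data per non-final fragment = floor((MTU - header)/8)*8 = floor((1200 - 20)/8)*8 = floor(1180/8)*8 = 1176 B
Final fragment needs no 8-byte alignment: it can carry up to MTU - header = 1180 B
Non-final fragments needed = ceil((payload - 1180) / 1176) = ceil(4562/1176) = ceil(3.8793) = 4
Number of fragments = 4 + 1 = 5
Fragment sizes (data): 4 * 1176 B + 1038 B (last, 1038 <= 1180 OK)
Total bytes sent = payload + n_frags * header = 5742 + 5*20 = 5742 + 100 = 5842 B

5, 5842


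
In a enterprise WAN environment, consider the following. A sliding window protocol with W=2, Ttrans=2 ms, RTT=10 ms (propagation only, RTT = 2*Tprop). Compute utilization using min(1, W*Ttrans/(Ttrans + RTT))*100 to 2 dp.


Given: W = 2, Ttrans = 2 ms, RTT = 10 ms (= 2 * Tprop, Tprop = 5 ms)
Cycle time = Ttrans + RTT = 2 + 10 = 12 ms (first packet sent until its ACK returns)
W * Ttrans = 2 * 2 = 4 ms of sending per cycle
W * Ttrans / (Ttrans + RTT) = 4 / 12 = 0.333333
U = min(1, 0.333333) = 0.333333
U% = 33.33%

33.33


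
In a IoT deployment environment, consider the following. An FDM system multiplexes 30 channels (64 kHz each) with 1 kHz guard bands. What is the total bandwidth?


Given: 30 channels, 64 kHz each, guard = 1 kHz
Channel bandwidth = 30 * 64 = 1920 kHz
Guard bands = 29 gaps * 1 kHz = 29 kHz
Total = 1920 + 29 = 1949 kHz

1949


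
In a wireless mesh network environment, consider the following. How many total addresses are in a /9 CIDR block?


Given: CIDR prefix /9
Host bits = 32 - 9 = 23
Total addresses = 2^23 = 8388608

8388608


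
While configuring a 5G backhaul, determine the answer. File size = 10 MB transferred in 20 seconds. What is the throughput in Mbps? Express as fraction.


Given: file = 10 MB, time = 20 s
File in Mb = 10 * 8 = 80 Mb
Throughput = 80 / 20 Mbps
Throughput = 4 Mbps

4


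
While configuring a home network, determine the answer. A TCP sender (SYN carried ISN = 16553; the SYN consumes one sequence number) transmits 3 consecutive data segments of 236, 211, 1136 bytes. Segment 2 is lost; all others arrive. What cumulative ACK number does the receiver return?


SYN uses sequence number 16553; first data byte = ISN + 1 = 16554.
Segment 1: SEQ = 16554, len = 236 B, covers [16554, 16789]
Segment 2: SEQ = 16790, len = 211 B, covers [16790, 17000] [LOST]
Segment 3: SEQ = 17001, len = 1136 B, covers [17001, 18136]
In-order data received: bytes [16554, 16789] (segments 1..1).
Segment 2 missing -> gap begins at byte 16790; later segments buffered out of order.
Cumulative ACK = next expected in-order byte = 16554 + 236 = 16790

16790


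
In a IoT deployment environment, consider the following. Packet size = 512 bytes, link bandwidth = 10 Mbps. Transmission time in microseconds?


Given: packet = 512 bytes, bandwidth = 10 Mbps
Packet in bits = 512 * 8 = 4096 bits
Bandwidth = 10 * 10^6 = 10000000 bps
Time = 4096 / 10000000 seconds
Time in us = 4096 * 10^6 / 10000000 = 409.6

409.6


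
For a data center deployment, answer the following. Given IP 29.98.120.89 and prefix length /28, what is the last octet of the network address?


Given: IP = 29.98.120.89, prefix = /28
Subnet mask = 255.255.255.240
Last octet of IP: 89
Last octet of mask: 240
Network last octet = 89 AND 240 = 80

80


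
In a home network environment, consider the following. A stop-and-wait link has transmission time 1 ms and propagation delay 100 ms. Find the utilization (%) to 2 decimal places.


Given: Ttrans = 1 ms, Tprop = 100 ms
RTT = 2 * Tprop = 2 * 100 = 200 ms
U = Ttrans / (Ttrans + RTT)
U = 1 / (1 + 200)
U = 1 / 201 = 0.004975
U% = 0.50%

0.50


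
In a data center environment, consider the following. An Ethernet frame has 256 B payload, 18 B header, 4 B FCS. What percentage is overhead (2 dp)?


Given: payload = 256 B, header = 18 B, trailer = 4 B
Overhead bytes = header + trailer = 18 + 4 = 22
Total frame = payload + overhead = 256 + 22 = 278
Overhead % = 22 / 278 * 100 = 7.9137% -> 7.91% (2 dp)

7.91


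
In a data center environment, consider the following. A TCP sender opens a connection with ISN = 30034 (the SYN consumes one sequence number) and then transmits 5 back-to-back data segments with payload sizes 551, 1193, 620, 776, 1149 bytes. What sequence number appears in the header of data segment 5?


The SYN occupies sequence number ISN = 30034, so the first data byte is ISN + 1 = 30035.
SEQ of data segment i = (ISN + 1) + sum of payload sizes of segments 1..i-1.
Segment 1: SEQ = 30035, payload = 551 bytes
Segment 2: SEQ = 30586, payload = 1193 bytes
Segment 3: SEQ = 31779, payload = 620 bytes
Segment 4: SEQ = 32399, payload = 776 bytes
Segment 5: SEQ = 33175, payload = 1149 bytes
SEQ of segment 5 = 30035 + 551 + 1193 + 620 + 776 = 33175

33175


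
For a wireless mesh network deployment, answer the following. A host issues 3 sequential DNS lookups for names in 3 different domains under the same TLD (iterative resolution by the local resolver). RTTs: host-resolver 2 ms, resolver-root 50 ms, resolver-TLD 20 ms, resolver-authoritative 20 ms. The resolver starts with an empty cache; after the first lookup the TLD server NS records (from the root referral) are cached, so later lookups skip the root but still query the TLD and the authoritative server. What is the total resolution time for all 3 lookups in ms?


Lookup 1 (cold cache): local + root + TLD + auth = 2 + 50 + 20 + 20 = 92 ms
Lookups 2..3 (TLD NS cached -> skip root; new domain -> still ask TLD and auth): local + TLD + auth = 2 + 20 + 20 = 42 ms each
Remaining 2 lookups: 2 * 42 = 84 ms
Total = 92 + 84 = 176 ms

176


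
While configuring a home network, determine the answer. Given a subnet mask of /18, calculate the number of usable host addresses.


Given: subnet mask /18
Host bits = 32 - 18 = 14
Total addresses = 2^14 = 16384
Usable hosts = 16384 - 2 (network + broadcast) = 16382

16382


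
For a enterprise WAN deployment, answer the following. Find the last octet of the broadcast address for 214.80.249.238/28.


Given: IP = 214.80.249.238, prefix = /28
Host bits = 32 - 28 = 4
Network last octet = 238 AND mask = 224
Host part size = 2^4 - 1 = 15
Broadcast last octet = 224 OR 15 = 239

239


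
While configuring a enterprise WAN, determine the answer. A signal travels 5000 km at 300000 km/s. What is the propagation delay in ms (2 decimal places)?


Given: distance = 5000 km, speed = 300000 km/s
Delay = distance / speed = 5000 / 300000 seconds
Delay in ms = 5000 * 1000 / 300000
Delay = 16.6667 ms
Rounded to 2 dp = 16.67 ms

16.67


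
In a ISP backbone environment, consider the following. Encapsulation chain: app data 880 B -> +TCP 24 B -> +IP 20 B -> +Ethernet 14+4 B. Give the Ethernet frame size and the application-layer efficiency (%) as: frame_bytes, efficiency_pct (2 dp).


TCP segment = 880 + 24 = 904 B
IP packet = 904 + 20 = 924 B
Ethernet frame = 924 + 14 + 4 = 942 B
Efficiency = app / frame = 880 / 942 = 0.934183 = 93.4183% -> 93.42% (2 dp)

942, 93.42


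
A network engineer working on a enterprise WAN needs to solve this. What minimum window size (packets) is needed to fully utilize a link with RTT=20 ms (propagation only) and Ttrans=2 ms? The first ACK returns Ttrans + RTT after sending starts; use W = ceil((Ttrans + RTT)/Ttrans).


Given: Ttrans = 2 ms, RTT = 20 ms (= 2 * Tprop, Tprop = 10 ms)
Time until first ACK returns = Ttrans + RTT = 2 + 20 = 22 ms
Need W * Ttrans >= Ttrans + RTT  ->  W >= (Ttrans + RTT) / Ttrans
(Ttrans + RTT) / Ttrans = 22 / 2 = 11
W_min = ceil(11) = 11

11


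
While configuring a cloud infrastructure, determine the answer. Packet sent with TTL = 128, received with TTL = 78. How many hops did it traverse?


Given: initial TTL = 128, received TTL = 78
Hops = initial TTL - received TTL
Hops = 128 - 78 = 50

50


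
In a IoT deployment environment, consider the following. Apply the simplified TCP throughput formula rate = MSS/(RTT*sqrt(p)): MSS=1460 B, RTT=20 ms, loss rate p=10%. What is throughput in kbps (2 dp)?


Given: MSS = 1460 bytes, RTT = 20 ms, loss = 10%
RTT in seconds = 20 / 1000 = 0.02
Loss rate = 10% = 0.1
sqrt(loss) = sqrt(0.1) = 0.316227766017
Throughput (bytes/s) = 1460 / (0.02 * 0.316227766017) = 230846.2692
Throughput (kbps) = 230846.2692 * 8 / 1000 = 1846.770154 -> 1846.77 kbps (2 dp)

1846.77


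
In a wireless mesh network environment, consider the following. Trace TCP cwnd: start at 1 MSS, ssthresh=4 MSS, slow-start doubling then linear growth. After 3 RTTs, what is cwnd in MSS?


RTT 0: cwnd = 1 MSS (initial)
RTT 1: cwnd = 2 MSS (slow start, doubled)
RTT 2: cwnd = 4 MSS (slow start, doubled)
RTT 3: cwnd = 5 MSS (congestion avoidance, +1)

5


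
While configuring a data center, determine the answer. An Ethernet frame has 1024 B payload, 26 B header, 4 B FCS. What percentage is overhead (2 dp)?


Given: payload = 1024 B, header = 26 B, trailer = 4 B
Overhead bytes = header + trailer = 26 + 4 = 30
Total frame = payload + overhead = 1024 + 30 = 1054
Overhead % = 30 / 1054 * 100 = 2.8463% -> 2.85% (2 dp)

2.85


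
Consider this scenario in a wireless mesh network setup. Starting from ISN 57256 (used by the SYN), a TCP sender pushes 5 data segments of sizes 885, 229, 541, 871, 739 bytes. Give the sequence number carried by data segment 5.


The SYN occupies sequence number ISN = 57256, so the first data byte is ISN + 1 = 57257.
SEQ of data segment i = (ISN + 1) + sum of payload sizes of segments 1..i-1.
Segment 1: SEQ = 57257, payload = 885 bytes
Segment 2: SEQ = 58142, payload = 229 bytes
Segment 3: SEQ = 58371, payload = 541 bytes
Segment 4: SEQ = 58912, payload = 871 bytes
Segment 5: SEQ = 59783, payload = 739 bytes
SEQ of segment 5 = 57257 + 885 + 229 + 541 + 871 = 59783

59783


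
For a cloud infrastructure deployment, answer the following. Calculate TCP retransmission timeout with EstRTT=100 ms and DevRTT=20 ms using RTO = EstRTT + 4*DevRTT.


Given: EstRTT = 100 ms, DevRTT = 20 ms
Timeout = EstRTT + 4 * DevRTT
4 * DevRTT = 4 * 20 = 80
Timeout = 100 + 80 = 180 ms

180


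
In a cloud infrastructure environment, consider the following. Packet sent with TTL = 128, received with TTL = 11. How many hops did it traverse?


Given: initial TTL = 128, received TTL = 11
Hops = initial TTL - received TTL
Hops = 128 - 11 = 117

117


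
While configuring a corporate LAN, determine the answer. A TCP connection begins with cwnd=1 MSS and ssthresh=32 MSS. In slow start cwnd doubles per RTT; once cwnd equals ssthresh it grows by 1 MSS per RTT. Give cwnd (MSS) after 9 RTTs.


RTT 0: cwnd = 1 MSS (initial)
RTT 1: cwnd = 2 MSS (slow start, doubled)
RTT 2: cwnd = 4 MSS (slow start, doubled)
RTT 3: cwnd = 8 MSS (slow start, doubled)
RTT 4: cwnd = 16 MSS (slow start, doubled)
RTT 5: cwnd = 32 MSS (slow start, doubled)
RTT 6: cwnd = 33 MSS (congestion avoidance, +1)
RTT 7: cwnd = 34 MSS (congestion avoidance, +1)
RTT 8: cwnd = 35 MSS (congestion avoidance, +1)
RTT 9: cwnd = 36 MSS (congestion avoidance, +1)

36


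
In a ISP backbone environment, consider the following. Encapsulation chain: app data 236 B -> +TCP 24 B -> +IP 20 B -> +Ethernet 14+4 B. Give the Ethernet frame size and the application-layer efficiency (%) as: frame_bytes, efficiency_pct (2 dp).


TCP segment = 236 + 24 = 260 B
IP packet = 260 + 20 = 280 B
Ethernet frame = 280 + 14 + 4 = 298 B
Efficiency = app / frame = 236 / 298 = 0.791946 = 79.1946% -> 79.19% (2 dp)

298, 79.19


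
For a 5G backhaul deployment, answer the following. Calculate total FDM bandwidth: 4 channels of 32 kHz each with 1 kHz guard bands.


Given: 4 channels, 32 kHz each, guard = 1 kHz
Channel bandwidth = 4 * 32 = 128 kHz
Guard bands = 3 gaps * 1 kHz = 3 kHz
Total = 128 + 3 = 131 kHz

131


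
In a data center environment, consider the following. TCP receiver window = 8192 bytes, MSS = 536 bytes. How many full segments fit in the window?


Given: RWND = 8192 bytes, MSS = 536 bytes
Full segments = floor(RWND / MSS)
Full segments = floor(8192 / 536)
Full segments = floor(15.2836) = 15

15


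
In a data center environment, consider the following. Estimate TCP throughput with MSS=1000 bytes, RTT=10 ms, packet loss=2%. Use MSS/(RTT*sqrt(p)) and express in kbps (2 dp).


Given: MSS = 1000 bytes, RTT = 10 ms, loss = 2%
RTT in seconds = 10 / 1000 = 0.01
Loss rate = 2% = 0.02
sqrt(loss) = sqrt(0.02) = 0.141421356237
Throughput (bytes/s) = 1000 / (0.01 * 0.141421356237) = 707106.7812
Throughput (kbps) = 707106.7812 * 8 / 1000 = 5656.854249 -> 5656.85 kbps (2 dp)

5656.85


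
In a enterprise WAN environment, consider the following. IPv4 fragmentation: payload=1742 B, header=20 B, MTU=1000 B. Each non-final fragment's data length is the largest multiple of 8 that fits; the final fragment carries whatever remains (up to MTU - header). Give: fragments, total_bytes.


Max data per non-final fragment = floor((MTU - header)/8)*8 = floor((1000 - 20)/8)*8 = floor(980/8)*8 = 976 B
Final fragment needs no 8-byte alignment: it can carry up to MTU - header = 980 B
Non-final fragments needed = ceil((payload - 980) / 976) = ceil(762/976) = ceil(0.7807) = 1
Number of fragments = 1 + 1 = 2
Fragment sizes (data): 1 * 976 B + 766 B (last, 766 <= 980 OK)
Total bytes sent = payload + n_frags * header = 1742 + 2*20 = 1742 + 40 = 1782 B

2, 1782


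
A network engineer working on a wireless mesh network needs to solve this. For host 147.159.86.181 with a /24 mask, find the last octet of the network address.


Given: IP = 147.159.86.181, prefix = /24
Subnet mask = 255.255.255.0
Last octet of IP: 181
Last octet of mask: 0
Network last octet = 181 AND 0 = 0

0


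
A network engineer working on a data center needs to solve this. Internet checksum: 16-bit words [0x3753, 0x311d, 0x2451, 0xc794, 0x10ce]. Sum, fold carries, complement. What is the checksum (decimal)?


Given words: [0x3753, 0x311d, 0x2451, 0xc794, 0x10ce]
Step 1: Sum all words
Raw sum = 14163 + 12573 + 9297 + 51092 + 4302 = 91427
Step 2: Fold carry: (25891 + 1) = 25892
One's complement = ~25892 & 0xFFFF = 39643

39643


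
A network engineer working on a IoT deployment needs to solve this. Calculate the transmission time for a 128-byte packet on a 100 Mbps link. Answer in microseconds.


Given: packet = 128 bytes, bandwidth = 100 Mbps
Packet in bits = 128 * 8 = 1024 bits
Bandwidth = 100 * 10^6 = 100000000 bps
Time = 1024 / 100000000 seconds
Time in us = 1024 * 10^6 / 100000000 = 10.24

10.24


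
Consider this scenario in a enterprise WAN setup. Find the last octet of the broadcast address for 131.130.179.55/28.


Given: IP = 131.130.179.55, prefix = /28
Host bits = 32 - 28 = 4
Network last octet = 55 AND mask = 48
Host part size = 2^4 - 1 = 15
Broadcast last octet = 48 OR 15 = 63

63


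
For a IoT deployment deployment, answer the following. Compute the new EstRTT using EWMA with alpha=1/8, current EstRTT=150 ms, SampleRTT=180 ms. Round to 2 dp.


Given: EstRTT = 150 ms, SampleRTT = 180 ms, alpha = 1/8
New EstRTT = (1 - alpha) * EstRTT + alpha * SampleRTT
(7/8) * 150 = 131.25
(1/8) * 180 = 22.5
New EstRTT = 131.25 + 22.5 = 153.75 ms -> 153.75 ms (2 dp)

153.75


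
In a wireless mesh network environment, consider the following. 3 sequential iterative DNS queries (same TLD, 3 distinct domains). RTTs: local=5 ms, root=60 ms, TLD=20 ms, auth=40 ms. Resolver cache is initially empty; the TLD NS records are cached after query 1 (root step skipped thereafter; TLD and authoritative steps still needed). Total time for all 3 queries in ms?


Lookup 1 (cold cache): local + root + TLD + auth = 5 + 60 + 20 + 40 = 125 ms
Lookups 2..3 (TLD NS cached -> skip root; new domain -> still ask TLD and auth): local + TLD + auth = 5 + 20 + 40 = 65 ms each
Remaining 2 lookups: 2 * 65 = 130 ms
Total = 125 + 130 = 255 ms

255


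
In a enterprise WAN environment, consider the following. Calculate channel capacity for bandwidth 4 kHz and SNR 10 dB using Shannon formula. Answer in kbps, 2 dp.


Given: B = 4 kHz, SNR = 10 dB
SNR linear = 10^(10/10) = 10
1 + SNR = 11
log2(11) = 3.4594316186
C = 4 * 1000 * 3.4594316186 = 13837.7265 bps
C = 13.837726 kbps -> 13.84 kbps (2 dp)

13.84


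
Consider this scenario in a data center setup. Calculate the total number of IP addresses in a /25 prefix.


Given: CIDR prefix /25
Host bits = 32 - 25 = 7
Total addresses = 2^7 = 128

128


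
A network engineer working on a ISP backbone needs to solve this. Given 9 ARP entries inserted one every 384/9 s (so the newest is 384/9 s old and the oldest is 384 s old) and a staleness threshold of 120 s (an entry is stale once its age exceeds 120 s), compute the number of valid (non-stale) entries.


Ages are k * 384/9 s for k = 1..9 (spacing = 42.6667 s).
Entry k is valid iff k * 384/9 <= 120 iff k <= 9 * 120 / 384 = 2.8125
n_valid = floor(2.8125) = 2
(n_stale = 9 - 2 = 7)

2


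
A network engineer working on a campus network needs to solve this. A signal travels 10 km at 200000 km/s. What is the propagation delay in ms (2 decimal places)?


Given: distance = 10 km, speed = 200000 km/s
Delay = distance / speed = 10 / 200000 seconds
Delay in ms = 10 * 1000 / 200000
Delay = 0.0500 ms
Rounded to 2 dp = 0.05 ms

0.05


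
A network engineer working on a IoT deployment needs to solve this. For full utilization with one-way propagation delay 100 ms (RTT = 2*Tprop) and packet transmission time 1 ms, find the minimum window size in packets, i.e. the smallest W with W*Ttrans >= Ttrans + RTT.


Given: Ttrans = 1 ms, RTT = 200 ms (= 2 * Tprop, Tprop = 100 ms)
Time until first ACK returns = Ttrans + RTT = 1 + 200 = 201 ms
Need W * Ttrans >= Ttrans + RTT  ->  W >= (Ttrans + RTT) / Ttrans
(Ttrans + RTT) / Ttrans = 201 / 1 = 201
W_min = ceil(201) = 201

201
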